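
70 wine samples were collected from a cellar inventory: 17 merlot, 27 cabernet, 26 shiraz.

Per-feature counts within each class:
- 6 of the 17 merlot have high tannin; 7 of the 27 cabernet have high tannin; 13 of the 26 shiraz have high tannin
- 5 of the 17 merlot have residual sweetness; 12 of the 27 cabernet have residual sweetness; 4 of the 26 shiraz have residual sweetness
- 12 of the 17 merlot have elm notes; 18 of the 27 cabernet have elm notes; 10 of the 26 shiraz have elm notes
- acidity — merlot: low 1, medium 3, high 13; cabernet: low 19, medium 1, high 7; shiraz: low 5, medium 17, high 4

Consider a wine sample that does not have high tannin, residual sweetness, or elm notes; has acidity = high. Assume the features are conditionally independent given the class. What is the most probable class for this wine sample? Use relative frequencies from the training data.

merlot: (17/70) × (11/17) × (12/17) × (5/17) × (13/17) ≈ 0.0249484
cabernet: (27/70) × (20/27) × (15/27) × (9/27) × (7/27) ≈ 0.0137174
shiraz: (26/70) × (13/26) × (22/26) × (16/26) × (4/26) ≈ 0.0148774
Highest score → merlot.

merlot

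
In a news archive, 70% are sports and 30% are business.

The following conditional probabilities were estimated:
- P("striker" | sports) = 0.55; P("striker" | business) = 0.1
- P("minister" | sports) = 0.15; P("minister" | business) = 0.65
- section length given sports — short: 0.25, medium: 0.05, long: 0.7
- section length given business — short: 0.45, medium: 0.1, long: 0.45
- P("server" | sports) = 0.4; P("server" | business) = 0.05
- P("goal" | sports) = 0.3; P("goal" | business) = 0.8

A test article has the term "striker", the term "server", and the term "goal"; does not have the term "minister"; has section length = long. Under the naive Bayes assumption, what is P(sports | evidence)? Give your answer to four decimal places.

0.9932

sports: 0.7 × 0.55 × (1−0.15) × 0.7 × 0.4 × 0.3 = 0.027489
business: 0.3 × 0.1 × (1−0.65) × 0.45 × 0.05 × 0.8 = 0.000189
P(sports | x) = 0.027489 / 0.027678 ≈ 0.9932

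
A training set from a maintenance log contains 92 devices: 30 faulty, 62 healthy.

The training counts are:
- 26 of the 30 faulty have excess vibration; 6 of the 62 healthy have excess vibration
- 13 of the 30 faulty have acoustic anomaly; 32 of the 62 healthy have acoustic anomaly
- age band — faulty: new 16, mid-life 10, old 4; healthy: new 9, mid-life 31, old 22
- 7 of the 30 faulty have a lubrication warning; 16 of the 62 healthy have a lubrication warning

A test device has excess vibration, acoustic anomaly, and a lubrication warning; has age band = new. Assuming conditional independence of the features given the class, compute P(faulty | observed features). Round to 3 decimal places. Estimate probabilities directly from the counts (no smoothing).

0.924

faulty: (30/92) × (26/30) × (13/30) × (16/30) × (7/30) ≈ 0.0152399
healthy: (62/92) × (6/62) × (32/62) × (9/62) × (16/62) ≈ 0.00126096
P(faulty | x) = 0.0152399 / 0.01650086 ≈ 0.924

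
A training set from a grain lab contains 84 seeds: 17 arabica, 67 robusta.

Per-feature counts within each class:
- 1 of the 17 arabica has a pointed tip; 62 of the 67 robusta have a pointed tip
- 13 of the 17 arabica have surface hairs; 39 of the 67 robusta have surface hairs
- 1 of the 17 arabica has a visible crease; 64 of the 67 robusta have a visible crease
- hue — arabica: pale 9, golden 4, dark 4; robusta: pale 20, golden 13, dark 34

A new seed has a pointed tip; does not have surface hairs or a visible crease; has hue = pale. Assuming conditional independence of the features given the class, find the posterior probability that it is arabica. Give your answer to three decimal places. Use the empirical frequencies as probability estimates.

arabica: (17/84) × (1/17) × (4/17) × (16/17) × (9/17) ≈ 0.00139571
robusta: (67/84) × (62/67) × (28/67) × (3/67) × (20/67) ≈ 0.00412285
P(arabica | x) = 0.00139571 / 0.00551856 ≈ 0.253

0.253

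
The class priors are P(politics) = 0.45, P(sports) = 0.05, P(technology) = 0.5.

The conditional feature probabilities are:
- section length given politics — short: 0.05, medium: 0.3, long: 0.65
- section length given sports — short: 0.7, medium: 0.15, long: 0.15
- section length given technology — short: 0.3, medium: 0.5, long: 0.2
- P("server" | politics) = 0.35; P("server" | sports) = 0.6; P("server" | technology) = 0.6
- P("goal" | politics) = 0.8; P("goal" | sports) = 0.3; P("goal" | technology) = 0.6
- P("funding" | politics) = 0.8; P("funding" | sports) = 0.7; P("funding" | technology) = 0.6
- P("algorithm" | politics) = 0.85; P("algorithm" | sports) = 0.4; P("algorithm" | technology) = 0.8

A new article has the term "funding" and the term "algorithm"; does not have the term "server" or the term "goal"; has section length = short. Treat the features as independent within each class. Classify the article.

technology

politics: 0.45 × 0.05 × (1−0.35) × (1−0.8) × 0.8 × 0.85 = 0.001989
sports: 0.05 × 0.7 × (1−0.6) × (1−0.3) × 0.7 × 0.4 = 0.002744
technology: 0.5 × 0.3 × (1−0.6) × (1−0.6) × 0.6 × 0.8 = 0.01152
Highest score → technology.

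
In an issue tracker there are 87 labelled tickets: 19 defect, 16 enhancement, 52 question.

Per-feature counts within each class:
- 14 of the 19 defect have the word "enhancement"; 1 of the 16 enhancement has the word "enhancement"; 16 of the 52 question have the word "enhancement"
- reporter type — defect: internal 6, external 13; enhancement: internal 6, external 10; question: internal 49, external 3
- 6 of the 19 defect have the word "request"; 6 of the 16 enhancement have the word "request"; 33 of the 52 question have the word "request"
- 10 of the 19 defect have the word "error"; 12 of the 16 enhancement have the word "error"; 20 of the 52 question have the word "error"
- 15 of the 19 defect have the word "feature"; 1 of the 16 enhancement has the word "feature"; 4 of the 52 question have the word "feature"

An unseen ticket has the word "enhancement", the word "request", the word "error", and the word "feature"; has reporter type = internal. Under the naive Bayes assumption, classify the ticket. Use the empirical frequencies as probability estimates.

defect: (19/87) × (14/19) × (6/19) × (6/19) × (10/19) × (15/19) ≈ 0.00666789
enhancement: (16/87) × (1/16) × (6/16) × (6/16) × (12/16) × (1/16) ≈ 0.0000757678
question: (52/87) × (16/52) × (49/52) × (33/52) × (20/52) × (4/52) ≈ 0.00325377
Highest score → defect.

defect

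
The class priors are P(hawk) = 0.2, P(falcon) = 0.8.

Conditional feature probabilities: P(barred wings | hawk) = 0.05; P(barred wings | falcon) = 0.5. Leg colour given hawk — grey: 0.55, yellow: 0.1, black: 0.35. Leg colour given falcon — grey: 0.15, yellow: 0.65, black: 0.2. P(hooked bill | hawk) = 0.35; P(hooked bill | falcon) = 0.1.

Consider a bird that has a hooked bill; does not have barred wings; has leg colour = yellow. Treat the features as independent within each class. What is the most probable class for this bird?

hawk: 0.2 × (1−0.05) × 0.1 × 0.35 = 0.00665
falcon: 0.8 × (1−0.5) × 0.65 × 0.1 = 0.026
Highest score → falcon.

falcon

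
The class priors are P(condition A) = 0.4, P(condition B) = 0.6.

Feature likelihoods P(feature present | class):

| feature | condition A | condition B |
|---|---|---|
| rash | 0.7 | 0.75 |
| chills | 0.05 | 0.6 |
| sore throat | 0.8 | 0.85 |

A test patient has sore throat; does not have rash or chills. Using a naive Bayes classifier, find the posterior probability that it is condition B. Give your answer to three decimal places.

0.359

condition A: 0.4 × (1−0.7) × (1−0.05) × 0.8 = 0.0912
condition B: 0.6 × (1−0.75) × (1−0.6) × 0.85 = 0.051
P(condition B | x) = 0.051 / 0.1422 ≈ 0.359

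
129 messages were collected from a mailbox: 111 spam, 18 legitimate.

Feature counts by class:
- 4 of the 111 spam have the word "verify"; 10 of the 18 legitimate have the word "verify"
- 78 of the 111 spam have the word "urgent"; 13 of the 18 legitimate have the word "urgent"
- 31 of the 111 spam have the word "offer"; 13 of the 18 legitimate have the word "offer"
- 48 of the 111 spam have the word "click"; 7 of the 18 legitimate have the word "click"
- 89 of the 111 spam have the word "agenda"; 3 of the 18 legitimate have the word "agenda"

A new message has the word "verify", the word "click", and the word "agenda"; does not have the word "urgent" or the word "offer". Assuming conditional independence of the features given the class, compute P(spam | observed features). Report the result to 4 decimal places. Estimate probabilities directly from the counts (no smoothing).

spam: (111/129) × (4/111) × (33/111) × (80/111) × (48/111) × (89/111) ≈ 0.00230363
legitimate: (18/129) × (10/18) × (5/18) × (5/18) × (7/18) × (3/18) ≈ 0.000387686
P(spam | x) = 0.00230363 / 0.002691316 ≈ 0.8559

0.8559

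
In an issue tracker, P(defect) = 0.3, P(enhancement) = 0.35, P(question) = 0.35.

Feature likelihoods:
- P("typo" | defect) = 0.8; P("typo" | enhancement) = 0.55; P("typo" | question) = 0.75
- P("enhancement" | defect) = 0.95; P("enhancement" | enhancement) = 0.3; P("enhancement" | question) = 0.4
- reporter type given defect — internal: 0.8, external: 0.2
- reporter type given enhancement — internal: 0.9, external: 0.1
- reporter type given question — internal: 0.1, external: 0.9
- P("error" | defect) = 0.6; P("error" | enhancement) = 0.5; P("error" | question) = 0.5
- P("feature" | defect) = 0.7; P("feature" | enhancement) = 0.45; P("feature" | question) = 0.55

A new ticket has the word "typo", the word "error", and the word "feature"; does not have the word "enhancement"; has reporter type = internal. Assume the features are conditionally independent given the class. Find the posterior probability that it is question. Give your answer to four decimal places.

defect: 0.3 × 0.8 × (1−0.95) × 0.8 × 0.6 × 0.7 = 0.004032
enhancement: 0.35 × 0.55 × (1−0.3) × 0.9 × 0.5 × 0.45 = 0.027286875
question: 0.35 × 0.75 × (1−0.4) × 0.1 × 0.5 × 0.55 = 0.00433125
P(question | x) = 0.00433125 / 0.035650125 ≈ 0.1215

0.1215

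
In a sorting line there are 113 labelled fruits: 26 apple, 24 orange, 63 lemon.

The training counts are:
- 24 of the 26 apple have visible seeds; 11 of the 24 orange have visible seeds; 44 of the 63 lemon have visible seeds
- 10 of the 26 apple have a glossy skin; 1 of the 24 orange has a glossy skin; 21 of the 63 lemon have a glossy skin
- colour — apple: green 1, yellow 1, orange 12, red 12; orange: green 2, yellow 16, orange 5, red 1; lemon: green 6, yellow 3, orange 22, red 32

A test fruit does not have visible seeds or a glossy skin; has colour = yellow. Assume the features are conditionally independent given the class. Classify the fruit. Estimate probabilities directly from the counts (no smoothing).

orange

apple: (26/113) × (2/26) × (16/26) × (1/26) ≈ 0.000418914
orange: (24/113) × (13/24) × (23/24) × (16/24) ≈ 0.0735005
lemon: (63/113) × (19/63) × (42/63) × (3/63) ≈ 0.00533783
Highest score → orange.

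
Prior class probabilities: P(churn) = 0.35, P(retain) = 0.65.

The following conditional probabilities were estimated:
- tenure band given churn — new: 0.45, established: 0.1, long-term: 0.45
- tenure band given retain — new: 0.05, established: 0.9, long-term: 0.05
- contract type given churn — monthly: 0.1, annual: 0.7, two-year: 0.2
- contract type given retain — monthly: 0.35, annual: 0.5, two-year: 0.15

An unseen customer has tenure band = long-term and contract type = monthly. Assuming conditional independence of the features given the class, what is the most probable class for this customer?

churn

churn: 0.35 × 0.45 × 0.1 = 0.01575
retain: 0.65 × 0.05 × 0.35 = 0.011375
Highest score → churn.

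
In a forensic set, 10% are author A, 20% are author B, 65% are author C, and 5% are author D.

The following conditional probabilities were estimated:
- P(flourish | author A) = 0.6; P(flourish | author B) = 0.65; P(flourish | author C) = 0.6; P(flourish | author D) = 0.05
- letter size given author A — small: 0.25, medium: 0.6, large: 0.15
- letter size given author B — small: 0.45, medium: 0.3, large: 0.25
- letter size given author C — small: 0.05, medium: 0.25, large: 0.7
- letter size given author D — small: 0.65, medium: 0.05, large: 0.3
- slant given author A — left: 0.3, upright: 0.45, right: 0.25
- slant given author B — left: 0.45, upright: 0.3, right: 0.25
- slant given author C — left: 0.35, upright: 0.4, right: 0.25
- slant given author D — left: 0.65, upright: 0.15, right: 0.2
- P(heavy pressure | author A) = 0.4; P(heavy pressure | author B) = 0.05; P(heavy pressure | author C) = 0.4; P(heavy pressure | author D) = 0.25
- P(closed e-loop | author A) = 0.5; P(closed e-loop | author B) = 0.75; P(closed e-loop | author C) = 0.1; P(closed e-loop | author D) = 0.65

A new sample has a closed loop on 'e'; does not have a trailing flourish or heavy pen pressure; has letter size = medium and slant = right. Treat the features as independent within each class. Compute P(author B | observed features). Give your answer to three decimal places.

author A: 0.1 × (1−0.6) × 0.6 × 0.25 × (1−0.4) × 0.5 = 0.0018
author B: 0.2 × (1−0.65) × 0.3 × 0.25 × (1−0.05) × 0.75 = 0.003740625
author C: 0.65 × (1−0.6) × 0.25 × 0.25 × (1−0.4) × 0.1 = 0.000975
author D: 0.05 × (1−0.05) × 0.05 × 0.2 × (1−0.25) × 0.65 = 0.0002315625
P(author B | x) = 0.003740625 / 0.0067471875 ≈ 0.554

0.554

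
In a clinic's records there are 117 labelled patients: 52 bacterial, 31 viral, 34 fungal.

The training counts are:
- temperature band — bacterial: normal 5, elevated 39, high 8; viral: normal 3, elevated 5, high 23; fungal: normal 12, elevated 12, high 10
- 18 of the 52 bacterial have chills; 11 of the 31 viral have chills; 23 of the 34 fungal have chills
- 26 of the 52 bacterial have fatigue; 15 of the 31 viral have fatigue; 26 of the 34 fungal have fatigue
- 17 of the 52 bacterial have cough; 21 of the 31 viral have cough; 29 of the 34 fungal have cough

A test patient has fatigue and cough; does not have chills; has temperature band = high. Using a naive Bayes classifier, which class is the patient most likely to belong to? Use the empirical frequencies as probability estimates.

viral

bacterial: (52/117) × (8/52) × (34/52) × (26/52) × (17/52) ≈ 0.00730795
viral: (31/117) × (23/31) × (20/31) × (15/31) × (21/31) ≈ 0.0415717
fungal: (34/117) × (10/34) × (11/34) × (26/34) × (29/34) ≈ 0.018036
Highest score → viral.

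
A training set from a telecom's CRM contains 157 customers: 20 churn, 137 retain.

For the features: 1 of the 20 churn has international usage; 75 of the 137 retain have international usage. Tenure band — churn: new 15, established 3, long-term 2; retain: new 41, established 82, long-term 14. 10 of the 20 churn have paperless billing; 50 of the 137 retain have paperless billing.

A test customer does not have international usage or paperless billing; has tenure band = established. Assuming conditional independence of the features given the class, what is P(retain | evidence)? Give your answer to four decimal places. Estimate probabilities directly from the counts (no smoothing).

0.9430

churn: (20/157) × (19/20) × (3/20) × (10/20) ≈ 0.00907643
retain: (137/157) × (62/137) × (82/137) × (87/137) ≈ 0.150101
P(retain | x) = 0.150101 / 0.15917743 ≈ 0.9430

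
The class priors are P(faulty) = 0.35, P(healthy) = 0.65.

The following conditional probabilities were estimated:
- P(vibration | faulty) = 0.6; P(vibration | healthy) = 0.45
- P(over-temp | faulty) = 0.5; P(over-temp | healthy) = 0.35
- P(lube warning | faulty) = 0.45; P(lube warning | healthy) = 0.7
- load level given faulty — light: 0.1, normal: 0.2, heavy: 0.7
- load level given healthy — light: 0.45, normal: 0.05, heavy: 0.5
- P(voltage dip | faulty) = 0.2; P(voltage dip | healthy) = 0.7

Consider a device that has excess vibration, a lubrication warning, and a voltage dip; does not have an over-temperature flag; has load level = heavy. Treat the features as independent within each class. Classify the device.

faulty: 0.35 × 0.6 × (1−0.5) × 0.45 × 0.7 × 0.2 = 0.006615
healthy: 0.65 × 0.45 × (1−0.35) × 0.7 × 0.5 × 0.7 = 0.046580625
Highest score → healthy.

healthy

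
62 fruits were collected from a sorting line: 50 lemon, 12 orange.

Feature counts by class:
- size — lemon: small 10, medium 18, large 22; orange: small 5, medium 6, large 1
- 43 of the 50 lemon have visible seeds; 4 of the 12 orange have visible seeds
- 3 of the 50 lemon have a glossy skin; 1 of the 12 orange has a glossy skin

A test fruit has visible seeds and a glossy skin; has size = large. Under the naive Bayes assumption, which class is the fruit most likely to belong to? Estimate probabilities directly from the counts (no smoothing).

lemon: (50/62) × (22/50) × (43/50) × (3/50) ≈ 0.0183097
orange: (12/62) × (1/12) × (4/12) × (1/12) ≈ 0.000448029
Highest score → lemon.

lemon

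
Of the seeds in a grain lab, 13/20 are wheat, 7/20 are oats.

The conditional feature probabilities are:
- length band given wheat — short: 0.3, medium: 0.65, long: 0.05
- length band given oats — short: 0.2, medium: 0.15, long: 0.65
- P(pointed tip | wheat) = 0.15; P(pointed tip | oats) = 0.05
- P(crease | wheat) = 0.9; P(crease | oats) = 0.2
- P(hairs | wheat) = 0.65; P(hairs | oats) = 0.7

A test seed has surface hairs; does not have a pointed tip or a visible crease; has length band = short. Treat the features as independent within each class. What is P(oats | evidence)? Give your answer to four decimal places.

wheat: 0.65 × 0.3 × (1−0.15) × (1−0.9) × 0.65 = 0.01077375
oats: 0.35 × 0.2 × (1−0.05) × (1−0.2) × 0.7 = 0.03724
P(oats | x) = 0.03724 / 0.04801375 ≈ 0.7756

0.7756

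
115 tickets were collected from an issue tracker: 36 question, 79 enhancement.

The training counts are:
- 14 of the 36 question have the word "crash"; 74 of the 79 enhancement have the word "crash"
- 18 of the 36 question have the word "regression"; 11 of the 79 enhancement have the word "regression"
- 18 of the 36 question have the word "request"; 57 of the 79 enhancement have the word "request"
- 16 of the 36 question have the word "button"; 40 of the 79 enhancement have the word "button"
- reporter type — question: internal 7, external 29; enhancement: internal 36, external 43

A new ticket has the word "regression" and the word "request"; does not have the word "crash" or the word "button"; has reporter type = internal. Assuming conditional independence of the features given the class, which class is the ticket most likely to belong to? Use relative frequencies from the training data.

question: (36/115) × (22/36) × (18/36) × (18/36) × (20/36) × (7/36) ≈ 0.0051664
enhancement: (79/115) × (5/79) × (11/79) × (57/79) × (39/79) × (36/79) ≈ 0.000982649
Highest score → question.

question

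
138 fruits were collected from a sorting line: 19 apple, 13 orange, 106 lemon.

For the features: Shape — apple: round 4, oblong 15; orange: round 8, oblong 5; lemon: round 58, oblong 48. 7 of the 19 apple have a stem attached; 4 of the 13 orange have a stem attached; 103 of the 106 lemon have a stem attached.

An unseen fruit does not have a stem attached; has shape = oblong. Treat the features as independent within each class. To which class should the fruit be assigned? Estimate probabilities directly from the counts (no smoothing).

apple

apple: (19/138) × (15/19) × (12/19) ≈ 0.0686499
orange: (13/138) × (5/13) × (9/13) ≈ 0.0250836
lemon: (106/138) × (48/106) × (3/106) ≈ 0.00984413
Highest score → apple.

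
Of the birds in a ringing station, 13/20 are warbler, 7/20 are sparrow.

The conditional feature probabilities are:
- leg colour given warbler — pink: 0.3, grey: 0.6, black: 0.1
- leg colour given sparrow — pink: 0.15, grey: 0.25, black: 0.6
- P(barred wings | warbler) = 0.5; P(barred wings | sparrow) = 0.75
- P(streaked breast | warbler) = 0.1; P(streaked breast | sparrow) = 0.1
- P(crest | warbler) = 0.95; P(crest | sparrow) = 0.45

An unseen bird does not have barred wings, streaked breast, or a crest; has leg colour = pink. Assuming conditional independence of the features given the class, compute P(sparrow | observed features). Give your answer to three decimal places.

0.597

warbler: 0.65 × 0.3 × (1−0.5) × (1−0.1) × (1−0.95) = 0.0043875
sparrow: 0.35 × 0.15 × (1−0.75) × (1−0.1) × (1−0.45) = 0.006496875
P(sparrow | x) = 0.006496875 / 0.010884375 ≈ 0.597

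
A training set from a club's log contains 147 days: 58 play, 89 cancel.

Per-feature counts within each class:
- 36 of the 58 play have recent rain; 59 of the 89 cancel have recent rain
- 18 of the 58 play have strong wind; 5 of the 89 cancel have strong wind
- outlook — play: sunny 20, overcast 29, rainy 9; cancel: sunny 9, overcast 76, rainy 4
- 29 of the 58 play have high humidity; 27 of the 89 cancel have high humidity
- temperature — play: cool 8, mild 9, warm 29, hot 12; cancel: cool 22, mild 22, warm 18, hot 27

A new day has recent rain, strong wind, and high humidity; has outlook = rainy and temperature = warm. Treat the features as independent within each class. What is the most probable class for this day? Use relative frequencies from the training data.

play

play: (58/147) × (36/58) × (18/58) × (9/58) × (29/58) × (29/58) ≈ 0.00294839
cancel: (89/147) × (59/89) × (5/89) × (4/89) × (27/89) × (18/89) ≈ 0.0000621786
Highest score → play.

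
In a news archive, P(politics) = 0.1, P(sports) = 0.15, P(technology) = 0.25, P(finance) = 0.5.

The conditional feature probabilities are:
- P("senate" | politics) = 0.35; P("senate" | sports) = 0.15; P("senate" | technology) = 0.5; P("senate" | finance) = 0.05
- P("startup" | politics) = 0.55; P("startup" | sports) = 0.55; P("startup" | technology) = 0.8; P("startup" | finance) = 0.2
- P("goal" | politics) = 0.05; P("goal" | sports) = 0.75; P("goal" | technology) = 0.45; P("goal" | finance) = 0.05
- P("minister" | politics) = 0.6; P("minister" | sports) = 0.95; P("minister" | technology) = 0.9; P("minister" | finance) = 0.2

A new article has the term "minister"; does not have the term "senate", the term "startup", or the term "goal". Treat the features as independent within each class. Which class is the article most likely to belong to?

finance

politics: 0.1 × (1−0.35) × (1−0.55) × (1−0.05) × 0.6 = 0.0166725
sports: 0.15 × (1−0.15) × (1−0.55) × (1−0.75) × 0.95 = 0.0136265625
technology: 0.25 × (1−0.5) × (1−0.8) × (1−0.45) × 0.9 = 0.012375
finance: 0.5 × (1−0.05) × (1−0.2) × (1−0.05) × 0.2 = 0.0722
Highest score → finance.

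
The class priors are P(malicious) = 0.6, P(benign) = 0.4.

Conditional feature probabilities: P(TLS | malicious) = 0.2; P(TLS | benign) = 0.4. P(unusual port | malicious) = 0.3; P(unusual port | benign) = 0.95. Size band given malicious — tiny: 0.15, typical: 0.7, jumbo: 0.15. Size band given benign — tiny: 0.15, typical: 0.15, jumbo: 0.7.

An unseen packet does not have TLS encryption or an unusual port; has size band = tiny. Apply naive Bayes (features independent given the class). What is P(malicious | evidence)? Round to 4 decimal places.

malicious: 0.6 × (1−0.2) × (1−0.3) × 0.15 = 0.0504
benign: 0.4 × (1−0.4) × (1−0.95) × 0.15 = 0.0018
P(malicious | x) = 0.0504 / 0.0522 ≈ 0.9655

0.9655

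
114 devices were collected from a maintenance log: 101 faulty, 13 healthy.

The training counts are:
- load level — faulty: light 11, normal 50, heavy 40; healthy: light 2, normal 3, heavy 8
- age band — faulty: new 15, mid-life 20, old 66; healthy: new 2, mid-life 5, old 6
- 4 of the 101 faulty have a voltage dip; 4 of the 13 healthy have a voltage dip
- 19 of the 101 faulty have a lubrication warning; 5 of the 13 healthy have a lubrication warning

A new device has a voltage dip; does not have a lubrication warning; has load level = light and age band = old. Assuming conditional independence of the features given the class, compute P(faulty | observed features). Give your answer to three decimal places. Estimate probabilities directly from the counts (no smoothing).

0.569

faulty: (101/114) × (11/101) × (66/101) × (4/101) × (82/101) ≈ 0.00202741
healthy: (13/114) × (2/13) × (6/13) × (4/13) × (8/13) ≈ 0.00153319
P(faulty | x) = 0.00202741 / 0.0035606 ≈ 0.569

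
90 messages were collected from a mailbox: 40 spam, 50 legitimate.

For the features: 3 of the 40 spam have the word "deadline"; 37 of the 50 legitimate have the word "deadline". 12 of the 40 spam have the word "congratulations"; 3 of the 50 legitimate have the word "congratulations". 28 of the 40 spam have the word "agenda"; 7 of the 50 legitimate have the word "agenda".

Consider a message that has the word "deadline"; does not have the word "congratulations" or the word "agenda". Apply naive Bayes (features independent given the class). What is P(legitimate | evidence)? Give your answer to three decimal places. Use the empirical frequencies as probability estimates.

spam: (40/90) × (3/40) × (28/40) × (12/40) = 0.007
legitimate: (50/90) × (37/50) × (47/50) × (43/50) ≈ 0.332342
P(legitimate | x) = 0.332342 / 0.339342 ≈ 0.979

0.979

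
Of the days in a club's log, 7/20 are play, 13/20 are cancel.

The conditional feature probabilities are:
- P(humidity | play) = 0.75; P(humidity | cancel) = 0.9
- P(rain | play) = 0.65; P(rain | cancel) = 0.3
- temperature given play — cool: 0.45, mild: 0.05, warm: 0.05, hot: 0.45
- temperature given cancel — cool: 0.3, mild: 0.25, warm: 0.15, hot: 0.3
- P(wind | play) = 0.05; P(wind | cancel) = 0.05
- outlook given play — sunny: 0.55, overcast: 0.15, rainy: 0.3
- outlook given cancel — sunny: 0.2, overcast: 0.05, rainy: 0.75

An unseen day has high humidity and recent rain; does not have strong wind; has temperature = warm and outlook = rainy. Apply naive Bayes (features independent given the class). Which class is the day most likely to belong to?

play: 0.35 × 0.75 × 0.65 × 0.05 × (1−0.05) × 0.3 = 0.00243140625
cancel: 0.65 × 0.9 × 0.3 × 0.15 × (1−0.05) × 0.75 = 0.0187565625
Highest score → cancel.

cancel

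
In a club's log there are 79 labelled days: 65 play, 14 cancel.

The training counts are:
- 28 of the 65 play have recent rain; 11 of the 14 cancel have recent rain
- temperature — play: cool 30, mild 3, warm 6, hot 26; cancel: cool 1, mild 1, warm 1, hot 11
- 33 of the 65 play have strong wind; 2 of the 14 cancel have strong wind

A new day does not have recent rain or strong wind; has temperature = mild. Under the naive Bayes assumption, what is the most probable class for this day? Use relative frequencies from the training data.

play

play: (65/79) × (37/65) × (3/65) × (32/65) ≈ 0.0106419
cancel: (14/79) × (3/14) × (1/14) × (12/14) ≈ 0.00232498
Highest score → play.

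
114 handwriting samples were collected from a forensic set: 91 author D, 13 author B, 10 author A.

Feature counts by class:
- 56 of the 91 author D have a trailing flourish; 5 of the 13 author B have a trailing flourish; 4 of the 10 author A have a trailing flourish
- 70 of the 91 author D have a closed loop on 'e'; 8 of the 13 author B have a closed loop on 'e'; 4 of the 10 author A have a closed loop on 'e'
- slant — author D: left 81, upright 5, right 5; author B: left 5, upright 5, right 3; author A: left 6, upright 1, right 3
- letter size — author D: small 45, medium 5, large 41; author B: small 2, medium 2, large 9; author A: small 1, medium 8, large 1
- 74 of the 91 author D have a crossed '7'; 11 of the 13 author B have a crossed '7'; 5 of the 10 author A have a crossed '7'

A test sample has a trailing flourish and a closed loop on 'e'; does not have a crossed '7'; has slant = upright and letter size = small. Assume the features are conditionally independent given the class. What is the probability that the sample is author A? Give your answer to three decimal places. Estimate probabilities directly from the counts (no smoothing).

author D: (91/114) × (56/91) × (70/91) × (5/91) × (45/91) × (17/91) ≈ 0.00191799
author B: (13/114) × (5/13) × (8/13) × (5/13) × (2/13) × (2/13) ≈ 0.000245704
author A: (10/114) × (4/10) × (4/10) × (1/10) × (1/10) × (5/10) ≈ 0.0000701754
P(author A | x) = 0.0000701754 / 0.0022338694 ≈ 0.031

0.031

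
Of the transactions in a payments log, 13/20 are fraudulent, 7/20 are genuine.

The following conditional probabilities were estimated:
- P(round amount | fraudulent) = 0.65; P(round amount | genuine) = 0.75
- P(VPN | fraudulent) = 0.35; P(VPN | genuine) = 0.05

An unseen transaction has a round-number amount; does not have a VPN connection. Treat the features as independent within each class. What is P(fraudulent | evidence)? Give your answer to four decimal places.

fraudulent: 0.65 × 0.65 × (1−0.35) = 0.274625
genuine: 0.35 × 0.75 × (1−0.05) = 0.249375
P(fraudulent | x) = 0.274625 / 0.524 ≈ 0.5241

0.5241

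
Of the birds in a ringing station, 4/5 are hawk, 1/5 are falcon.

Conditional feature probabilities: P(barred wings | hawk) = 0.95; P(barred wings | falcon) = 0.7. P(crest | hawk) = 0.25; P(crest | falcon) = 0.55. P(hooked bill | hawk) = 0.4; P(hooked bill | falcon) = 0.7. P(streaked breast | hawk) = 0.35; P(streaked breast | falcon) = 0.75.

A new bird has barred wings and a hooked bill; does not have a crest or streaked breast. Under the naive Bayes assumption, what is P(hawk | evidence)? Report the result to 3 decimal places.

0.931

hawk: 0.8 × 0.95 × (1−0.25) × 0.4 × (1−0.35) = 0.1482
falcon: 0.2 × 0.7 × (1−0.55) × 0.7 × (1−0.75) = 0.011025
P(hawk | x) = 0.1482 / 0.159225 ≈ 0.931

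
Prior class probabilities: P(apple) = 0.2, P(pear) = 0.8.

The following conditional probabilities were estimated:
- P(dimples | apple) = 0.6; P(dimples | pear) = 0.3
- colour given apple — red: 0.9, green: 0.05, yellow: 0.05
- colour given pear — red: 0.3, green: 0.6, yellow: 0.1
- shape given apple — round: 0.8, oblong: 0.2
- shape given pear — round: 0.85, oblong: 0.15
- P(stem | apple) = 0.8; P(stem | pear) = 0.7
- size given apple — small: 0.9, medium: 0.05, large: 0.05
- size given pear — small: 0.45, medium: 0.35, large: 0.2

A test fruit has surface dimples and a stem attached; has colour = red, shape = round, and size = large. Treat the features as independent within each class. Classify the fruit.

pear

apple: 0.2 × 0.6 × 0.9 × 0.8 × 0.8 × 0.05 = 0.003456
pear: 0.8 × 0.3 × 0.3 × 0.85 × 0.7 × 0.2 = 0.008568
Highest score → pear.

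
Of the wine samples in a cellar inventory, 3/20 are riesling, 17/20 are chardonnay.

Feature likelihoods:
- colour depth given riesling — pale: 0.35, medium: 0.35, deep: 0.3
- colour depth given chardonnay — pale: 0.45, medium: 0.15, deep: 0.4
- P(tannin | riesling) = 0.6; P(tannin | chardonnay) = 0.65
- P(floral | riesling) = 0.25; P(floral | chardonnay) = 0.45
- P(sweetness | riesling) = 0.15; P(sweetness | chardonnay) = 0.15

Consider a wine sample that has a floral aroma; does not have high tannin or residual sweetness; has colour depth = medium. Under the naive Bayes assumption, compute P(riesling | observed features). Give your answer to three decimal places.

riesling: 0.15 × 0.35 × (1−0.6) × 0.25 × (1−0.15) = 0.0044625
chardonnay: 0.85 × 0.15 × (1−0.65) × 0.45 × (1−0.15) = 0.0170690625
P(riesling | x) = 0.0044625 / 0.0215315625 ≈ 0.207

0.207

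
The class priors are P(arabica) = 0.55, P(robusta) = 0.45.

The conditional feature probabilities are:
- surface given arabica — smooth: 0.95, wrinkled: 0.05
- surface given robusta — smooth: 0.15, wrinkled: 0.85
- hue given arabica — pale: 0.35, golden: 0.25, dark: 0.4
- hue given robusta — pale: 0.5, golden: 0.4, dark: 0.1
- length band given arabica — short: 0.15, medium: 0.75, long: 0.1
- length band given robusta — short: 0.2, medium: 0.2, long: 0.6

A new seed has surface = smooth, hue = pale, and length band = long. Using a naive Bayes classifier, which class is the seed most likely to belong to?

arabica: 0.55 × 0.95 × 0.35 × 0.1 = 0.0182875
robusta: 0.45 × 0.15 × 0.5 × 0.6 = 0.02025
Highest score → robusta.

robusta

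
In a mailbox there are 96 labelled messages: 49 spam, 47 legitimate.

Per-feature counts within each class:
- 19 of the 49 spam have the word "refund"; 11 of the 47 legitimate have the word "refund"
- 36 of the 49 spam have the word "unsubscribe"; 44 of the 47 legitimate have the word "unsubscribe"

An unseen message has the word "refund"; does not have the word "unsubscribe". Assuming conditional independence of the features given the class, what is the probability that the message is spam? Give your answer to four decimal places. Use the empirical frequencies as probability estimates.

spam: (49/96) × (19/49) × (13/49) ≈ 0.0525085
legitimate: (47/96) × (11/47) × (3/47) ≈ 0.00731383
P(spam | x) = 0.0525085 / 0.05982233 ≈ 0.8777

0.8777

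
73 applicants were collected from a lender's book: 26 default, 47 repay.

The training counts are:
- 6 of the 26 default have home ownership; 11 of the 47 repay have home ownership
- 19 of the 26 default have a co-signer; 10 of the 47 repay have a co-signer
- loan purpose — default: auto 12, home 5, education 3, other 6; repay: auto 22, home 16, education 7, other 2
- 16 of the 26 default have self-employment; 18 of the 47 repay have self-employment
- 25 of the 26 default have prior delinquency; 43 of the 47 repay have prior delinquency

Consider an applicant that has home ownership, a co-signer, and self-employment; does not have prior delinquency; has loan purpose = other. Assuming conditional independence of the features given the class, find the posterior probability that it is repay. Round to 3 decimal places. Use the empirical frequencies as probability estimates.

default: (26/73) × (6/26) × (19/26) × (6/26) × (16/26) × (1/26) ≈ 0.000328065
repay: (47/73) × (11/47) × (10/47) × (2/47) × (18/47) × (4/47) ≈ 0.0000444673
P(repay | x) = 0.0000444673 / 0.0003725323 ≈ 0.119

0.119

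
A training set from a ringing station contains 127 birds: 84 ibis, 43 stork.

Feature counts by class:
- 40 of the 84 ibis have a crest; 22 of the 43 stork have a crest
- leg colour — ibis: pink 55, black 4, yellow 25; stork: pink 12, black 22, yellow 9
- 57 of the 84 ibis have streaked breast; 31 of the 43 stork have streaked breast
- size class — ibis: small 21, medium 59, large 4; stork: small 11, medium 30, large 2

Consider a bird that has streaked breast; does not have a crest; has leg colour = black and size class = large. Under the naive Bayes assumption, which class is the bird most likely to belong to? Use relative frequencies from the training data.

stork

ibis: (84/127) × (44/84) × (4/84) × (57/84) × (4/84) ≈ 0.000533097
stork: (43/127) × (21/43) × (22/43) × (31/43) × (2/43) ≈ 0.00283677
Highest score → stork.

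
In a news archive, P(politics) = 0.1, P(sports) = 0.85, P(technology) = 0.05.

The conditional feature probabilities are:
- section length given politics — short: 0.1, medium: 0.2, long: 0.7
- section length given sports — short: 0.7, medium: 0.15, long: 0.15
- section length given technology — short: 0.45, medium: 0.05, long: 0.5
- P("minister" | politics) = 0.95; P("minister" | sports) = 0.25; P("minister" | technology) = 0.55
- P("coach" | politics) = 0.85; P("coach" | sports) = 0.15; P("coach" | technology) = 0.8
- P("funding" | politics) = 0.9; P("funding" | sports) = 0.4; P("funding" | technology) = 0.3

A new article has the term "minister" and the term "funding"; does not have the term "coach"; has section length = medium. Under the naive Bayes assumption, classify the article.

sports

politics: 0.1 × 0.2 × 0.95 × (1−0.85) × 0.9 = 0.002565
sports: 0.85 × 0.15 × 0.25 × (1−0.15) × 0.4 = 0.0108375
technology: 0.05 × 0.05 × 0.55 × (1−0.8) × 0.3 = 0.0000825
Highest score → sports.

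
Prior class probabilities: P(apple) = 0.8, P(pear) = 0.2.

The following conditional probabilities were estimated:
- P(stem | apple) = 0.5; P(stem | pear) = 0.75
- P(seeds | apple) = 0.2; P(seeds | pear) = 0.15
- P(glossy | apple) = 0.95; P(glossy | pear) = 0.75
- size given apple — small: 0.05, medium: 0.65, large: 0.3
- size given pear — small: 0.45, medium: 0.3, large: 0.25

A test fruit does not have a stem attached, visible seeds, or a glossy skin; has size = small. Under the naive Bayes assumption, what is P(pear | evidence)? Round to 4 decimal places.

0.8567

apple: 0.8 × (1−0.5) × (1−0.2) × (1−0.95) × 0.05 = 0.0008
pear: 0.2 × (1−0.75) × (1−0.15) × (1−0.75) × 0.45 = 0.00478125
P(pear | x) = 0.00478125 / 0.00558125 ≈ 0.8567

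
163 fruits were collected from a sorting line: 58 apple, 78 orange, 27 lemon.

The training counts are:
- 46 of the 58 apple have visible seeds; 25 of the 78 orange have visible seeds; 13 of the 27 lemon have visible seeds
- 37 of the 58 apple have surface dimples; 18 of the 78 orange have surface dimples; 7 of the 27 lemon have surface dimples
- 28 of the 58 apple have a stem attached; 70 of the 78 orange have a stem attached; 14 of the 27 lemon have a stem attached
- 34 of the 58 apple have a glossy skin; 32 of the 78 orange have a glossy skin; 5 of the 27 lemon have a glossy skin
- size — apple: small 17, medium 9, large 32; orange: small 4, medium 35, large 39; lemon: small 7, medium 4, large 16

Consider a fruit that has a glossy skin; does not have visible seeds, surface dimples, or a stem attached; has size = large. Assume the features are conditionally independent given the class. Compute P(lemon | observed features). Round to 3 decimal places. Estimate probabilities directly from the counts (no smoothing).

0.257

apple: (58/163) × (12/58) × (21/58) × (30/58) × (34/58) × (32/58) ≈ 0.00445914
orange: (78/163) × (53/78) × (60/78) × (8/78) × (32/78) × (39/78) ≈ 0.00526218
lemon: (27/163) × (14/27) × (20/27) × (13/27) × (5/27) × (16/27) ≈ 0.00336162
P(lemon | x) = 0.00336162 / 0.01308294 ≈ 0.257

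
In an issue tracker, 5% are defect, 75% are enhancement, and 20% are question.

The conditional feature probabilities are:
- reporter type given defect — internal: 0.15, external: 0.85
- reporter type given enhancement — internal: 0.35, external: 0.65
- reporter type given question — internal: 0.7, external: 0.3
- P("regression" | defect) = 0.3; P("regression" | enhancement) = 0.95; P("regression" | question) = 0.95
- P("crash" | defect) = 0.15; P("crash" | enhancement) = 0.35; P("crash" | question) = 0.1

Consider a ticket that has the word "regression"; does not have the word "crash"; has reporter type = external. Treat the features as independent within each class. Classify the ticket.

enhancement

defect: 0.05 × 0.85 × 0.3 × (1−0.15) = 0.0108375
enhancement: 0.75 × 0.65 × 0.95 × (1−0.35) = 0.30103125
question: 0.2 × 0.3 × 0.95 × (1−0.1) = 0.0513
Highest score → enhancement.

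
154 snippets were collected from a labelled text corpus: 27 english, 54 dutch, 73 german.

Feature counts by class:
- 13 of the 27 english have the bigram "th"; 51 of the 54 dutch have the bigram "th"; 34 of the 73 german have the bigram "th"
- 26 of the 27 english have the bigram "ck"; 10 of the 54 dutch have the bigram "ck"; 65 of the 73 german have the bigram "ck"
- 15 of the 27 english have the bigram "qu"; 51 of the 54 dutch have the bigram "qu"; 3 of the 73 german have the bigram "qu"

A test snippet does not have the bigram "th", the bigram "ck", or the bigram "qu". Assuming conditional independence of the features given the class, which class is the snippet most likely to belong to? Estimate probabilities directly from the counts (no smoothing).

german

english: (27/154) × (14/27) × (1/27) × (12/27) ≈ 0.00149645
dutch: (54/154) × (3/54) × (44/54) × (3/54) ≈ 0.000881834
german: (73/154) × (39/73) × (8/73) × (70/73) ≈ 0.0266125
Highest score → german.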